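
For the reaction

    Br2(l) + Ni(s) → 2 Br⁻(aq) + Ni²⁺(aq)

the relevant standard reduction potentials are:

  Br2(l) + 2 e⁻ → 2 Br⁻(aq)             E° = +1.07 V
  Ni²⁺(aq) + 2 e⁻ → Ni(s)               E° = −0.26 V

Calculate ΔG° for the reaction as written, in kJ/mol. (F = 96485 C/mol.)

In the reaction as written Br2(l) is reduced, so the Br₂/Br⁻ couple is the cathode and Ni²⁺/Ni is the anode.
E°cell = +1.07 − (−0.26) = +1.33 V; balancing electrons gives n = 2.
ΔG° = −nFE°cell = −(2)(96485)(+1.33) J/mol = −257 kJ/mol.

−257 kJ/mol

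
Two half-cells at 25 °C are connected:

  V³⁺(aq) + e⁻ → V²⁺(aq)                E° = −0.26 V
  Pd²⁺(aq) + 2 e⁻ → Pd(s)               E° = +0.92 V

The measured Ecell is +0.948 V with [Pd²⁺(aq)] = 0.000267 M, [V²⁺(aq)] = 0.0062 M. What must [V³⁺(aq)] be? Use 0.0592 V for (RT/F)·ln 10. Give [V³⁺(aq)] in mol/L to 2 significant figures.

0.84 M

With Pd²⁺/Pd at the cathode and V³⁺/V²⁺ at the anode, E°cell = +0.92 − (−0.26) = +1.18 V (n = 2).
From the Nernst equation, log Q = n(E° − E)/0.0592 = 2·(+1.18 − (+0.948))/0.0592 = 7.838.
Balancing electrons gives Pd²⁺(aq) + 2 V²⁺(aq) → Pd(s) + 2 V³⁺(aq); thus Q = [V³⁺(aq)]^2 / ([Pd²⁺(aq)]·[V²⁺(aq)]^2).
Isolating [V³⁺(aq)] in Q = 10^{7.838} yields log [V³⁺(aq)] = −0.075, i.e. 0.84 M.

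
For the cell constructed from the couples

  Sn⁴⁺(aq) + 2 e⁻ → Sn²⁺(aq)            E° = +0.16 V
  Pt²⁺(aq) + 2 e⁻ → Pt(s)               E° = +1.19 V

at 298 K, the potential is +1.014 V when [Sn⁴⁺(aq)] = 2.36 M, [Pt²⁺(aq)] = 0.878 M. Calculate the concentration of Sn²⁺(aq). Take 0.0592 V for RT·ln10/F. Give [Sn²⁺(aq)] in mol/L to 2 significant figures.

The Pt²⁺/Pt couple has the larger reduction potential, so it is the cathode: E°cell = +1.19 − (+0.16) = +1.03 V and n = 2.
From the Nernst equation, log Q = n(E° − E)/0.0592 = 2·(+1.03 − (+1.014))/0.0592 = 0.541.
Balancing electrons gives Pt²⁺(aq) + Sn²⁺(aq) → Pt(s) + Sn⁴⁺(aq); thus Q = [Sn⁴⁺(aq)] / ([Pt²⁺(aq)]·[Sn²⁺(aq)]).
Solving for the unknown gives log [Sn²⁺(aq)] = −0.112, so [Sn²⁺(aq)] ≈ 0.77 M.

0.77 M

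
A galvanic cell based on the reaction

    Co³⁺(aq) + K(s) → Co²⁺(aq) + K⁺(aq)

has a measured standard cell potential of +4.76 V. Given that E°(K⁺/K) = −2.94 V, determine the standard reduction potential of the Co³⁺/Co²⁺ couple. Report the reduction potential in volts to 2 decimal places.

In the reaction as written the Co³⁺/Co²⁺ couple is reduced (cathode) and K⁺/K is oxidized (anode), so E°cell = E°(Co³⁺/Co²⁺) − E°(K⁺/K).
E°(Co³⁺/Co²⁺) = E°cell + E°(anode) = +4.76 + (−2.94) = +1.82 V.

+1.82 V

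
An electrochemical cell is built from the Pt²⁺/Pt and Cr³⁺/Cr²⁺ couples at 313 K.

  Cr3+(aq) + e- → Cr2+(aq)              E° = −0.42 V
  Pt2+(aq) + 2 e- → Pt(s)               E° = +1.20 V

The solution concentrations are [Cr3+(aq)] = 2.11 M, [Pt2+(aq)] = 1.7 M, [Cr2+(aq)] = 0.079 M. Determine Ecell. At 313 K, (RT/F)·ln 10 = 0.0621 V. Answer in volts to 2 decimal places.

Since E°(Pt²⁺/Pt) > E°(Cr³⁺/Cr²⁺), Pt²⁺/Pt serves as the cathode.
E°cell = E°cat − E°an = +1.20 − (−0.42) = +1.62 V; n = 2.
For the overall reaction Pt2+(aq) + 2 Cr2+(aq) → Pt(s) + 2 Cr3+(aq), Q = [Cr3+(aq)]^2 / ([Pt2+(aq)]·[Cr2+(aq)]^2) = 420, giving log Q = 2.623.
By the Nernst equation, E = +1.62 − (0.0621/2)·(2.623) = +1.54 V.

+1.54 V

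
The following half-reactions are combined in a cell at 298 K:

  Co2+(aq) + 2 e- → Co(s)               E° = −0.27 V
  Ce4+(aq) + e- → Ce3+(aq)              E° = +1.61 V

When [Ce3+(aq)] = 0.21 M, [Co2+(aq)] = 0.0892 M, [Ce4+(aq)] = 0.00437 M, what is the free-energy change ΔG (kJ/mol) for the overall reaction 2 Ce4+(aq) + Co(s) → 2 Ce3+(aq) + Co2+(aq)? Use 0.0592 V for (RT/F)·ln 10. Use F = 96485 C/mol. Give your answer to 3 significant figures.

−350 kJ/mol

With Ce⁴⁺/Ce³⁺ reduced at the cathode, E°cell = +1.61 − (−0.27) = +1.88 V and n = 2.
Here Q = ([Ce3+(aq)]^2·[Co2+(aq)]) / [Ce4+(aq)]^2 = 206 (log Q = 2.314), giving E = +1.88 − (0.0592/2)·(2.314) = +1.8115 V.
ΔG = −nFE = −(2)(96485)(+1.8115) J/mol = −350 kJ/mol.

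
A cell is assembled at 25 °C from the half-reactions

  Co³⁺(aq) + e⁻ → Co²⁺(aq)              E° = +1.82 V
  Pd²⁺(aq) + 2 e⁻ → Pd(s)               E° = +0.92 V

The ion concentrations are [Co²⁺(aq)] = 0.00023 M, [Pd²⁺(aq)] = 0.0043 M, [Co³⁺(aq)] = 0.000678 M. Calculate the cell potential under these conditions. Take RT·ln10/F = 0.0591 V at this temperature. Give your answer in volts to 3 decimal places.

+0.998 V

Since E°(Co³⁺/Co²⁺) > E°(Pd²⁺/Pd), Co³⁺/Co²⁺ serves as the cathode.
E°cell = +1.82 − (+0.92) = +0.90 V, with n = 2 electrons transferred.
Balancing gives 2 Co³⁺(aq) + Pd(s) → 2 Co²⁺(aq) + Pd²⁺(aq); hence Q = ([Co²⁺(aq)]^2·[Pd²⁺(aq)]) / [Co³⁺(aq)]^2 = 0.000495 (log Q = −3.306).
Applying E = E° − (RT ln10/nF)·log Q gives +0.90 − (0.0591/2)(−3.306) = +0.998 V.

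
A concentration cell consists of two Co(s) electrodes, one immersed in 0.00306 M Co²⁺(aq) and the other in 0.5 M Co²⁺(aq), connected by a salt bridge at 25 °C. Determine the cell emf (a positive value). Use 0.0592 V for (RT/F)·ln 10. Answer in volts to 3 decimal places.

0.066 V

For a concentration cell E°cell = 0, since both electrodes use the same couple.
The compartment with the higher Co²⁺(aq) concentration (0.5 M) acts as the cathode; ions are reduced there and produced at the dilute (0.00306 M) anode.
With n = 2, Ecell = −(0.0592/2)·log([dilute]/[conc]) = −(0.0592/2)·log(0.00306/0.5) = +0.066 V.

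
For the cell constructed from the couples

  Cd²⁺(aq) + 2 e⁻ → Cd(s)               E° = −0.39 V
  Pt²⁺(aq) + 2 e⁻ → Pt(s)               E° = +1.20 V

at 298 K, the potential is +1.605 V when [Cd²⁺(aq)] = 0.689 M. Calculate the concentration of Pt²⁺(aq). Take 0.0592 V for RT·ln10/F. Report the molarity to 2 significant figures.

2.2 M

With Pt²⁺/Pt at the cathode and Cd²⁺/Cd at the anode, E°cell = +1.20 − (−0.39) = +1.59 V (n = 2).
From the Nernst equation, log Q = n(E° − E)/0.0592 = 2·(+1.59 − (+1.605))/0.0592 = −0.507.
For Pt²⁺(aq) + Cd(s) → Pt(s) + Cd²⁺(aq), the reaction quotient is Q = [Cd²⁺(aq)] / [Pt²⁺(aq)].
Isolating [Pt²⁺(aq)] in Q = 10^{−0.507} yields log [Pt²⁺(aq)] = 0.345, i.e. 2.2 M.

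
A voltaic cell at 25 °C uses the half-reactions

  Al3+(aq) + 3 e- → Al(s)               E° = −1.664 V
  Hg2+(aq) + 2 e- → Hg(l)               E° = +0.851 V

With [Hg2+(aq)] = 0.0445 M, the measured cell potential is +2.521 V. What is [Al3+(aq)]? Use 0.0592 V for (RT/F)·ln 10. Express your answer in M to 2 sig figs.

0.0047 M

Hg²⁺/Hg is the cathode (higher E°); E°cell = +0.851 − (−1.664) = +2.515 V with n = 6.
Rearranging E = E° − (0.0592/n)·log Q gives log Q = 6(+2.515 − (+2.521))/0.0592 = −0.608.
For 3 Hg2+(aq) + 2 Al(s) → 3 Hg(l) + 2 Al3+(aq), the reaction quotient is Q = [Al3+(aq)]^2 / [Hg2+(aq)]^3.
Isolating [Al3+(aq)] in Q = 10^{−0.608} yields log [Al3+(aq)] = −2.331, i.e. 0.0047 M.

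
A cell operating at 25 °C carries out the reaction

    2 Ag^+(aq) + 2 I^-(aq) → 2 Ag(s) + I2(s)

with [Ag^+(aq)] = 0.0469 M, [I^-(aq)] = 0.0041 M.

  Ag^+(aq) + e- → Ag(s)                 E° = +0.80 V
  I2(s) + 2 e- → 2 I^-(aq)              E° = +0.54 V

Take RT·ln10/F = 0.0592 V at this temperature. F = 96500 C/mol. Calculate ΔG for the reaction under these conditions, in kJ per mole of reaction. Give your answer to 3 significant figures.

−7.72 kJ/mol

With Ag⁺/Ag reduced at the cathode, E°cell = +0.80 − (+0.54) = +0.26 V and n = 2.
Here Q = 1 / ([Ag^+(aq)]^2·[I^-(aq)]^2) = 2.7×10^7 (log Q = 7.432), giving E = +0.26 − (0.0592/2)·(7.432) = +0.0400 V.
Finally ΔG = −nFE = −(2)(96500 C/mol)(+0.0400 V) = −7.72 kJ/mol.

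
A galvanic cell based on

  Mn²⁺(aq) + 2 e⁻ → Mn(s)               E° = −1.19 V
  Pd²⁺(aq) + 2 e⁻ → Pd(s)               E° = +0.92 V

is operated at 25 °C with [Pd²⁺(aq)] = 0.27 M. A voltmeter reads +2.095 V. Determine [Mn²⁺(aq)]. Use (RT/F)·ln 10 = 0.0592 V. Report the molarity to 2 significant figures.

0.87 M

Pd²⁺/Pd is the cathode (higher E°); E°cell = +0.92 − (−1.19) = +2.11 V with n = 2.
Since E = E° − (0.0592/n)·log Q, log Q = n(E° − E)/0.0592 = 0.507.
For Pd²⁺(aq) + Mn(s) → Pd(s) + Mn²⁺(aq), the reaction quotient is Q = [Mn²⁺(aq)] / [Pd²⁺(aq)].
Solving for the unknown gives log [Mn²⁺(aq)] = −0.062, so [Mn²⁺(aq)] ≈ 0.87 M.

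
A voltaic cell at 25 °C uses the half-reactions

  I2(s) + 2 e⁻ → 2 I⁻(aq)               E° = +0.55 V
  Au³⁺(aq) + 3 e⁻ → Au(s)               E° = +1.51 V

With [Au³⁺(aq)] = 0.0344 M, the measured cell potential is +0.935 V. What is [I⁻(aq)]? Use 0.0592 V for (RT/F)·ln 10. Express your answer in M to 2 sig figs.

With Au³⁺/Au at the cathode and I₂/I⁻ at the anode, E°cell = +1.51 − (+0.55) = +0.96 V (n = 6).
Since E = E° − (0.0592/n)·log Q, log Q = n(E° − E)/0.0592 = 2.534.
Balancing electrons gives 2 Au³⁺(aq) + 6 I⁻(aq) → 2 Au(s) + 3 I2(s); thus Q = 1 / ([Au³⁺(aq)]^2·[I⁻(aq)]^6).
Solving for the unknown gives log [I⁻(aq)] = 0.065, so [I⁻(aq)] ≈ 1.2 M.

1.2 M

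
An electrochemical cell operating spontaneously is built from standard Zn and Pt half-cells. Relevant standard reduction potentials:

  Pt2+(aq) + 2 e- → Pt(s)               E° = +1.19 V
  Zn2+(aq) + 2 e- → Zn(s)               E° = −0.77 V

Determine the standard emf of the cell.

+1.96 V

Of the two couples in this cell, the one with the more positive reduction potential is reduced at the cathode: here that is Pt²⁺/Pt (+1.19 V); Zn²⁺/Zn (−0.77 V) is the anode.
E°cell = E°(cathode) − E°(anode) = +1.19 − (−0.77) = +1.96 V.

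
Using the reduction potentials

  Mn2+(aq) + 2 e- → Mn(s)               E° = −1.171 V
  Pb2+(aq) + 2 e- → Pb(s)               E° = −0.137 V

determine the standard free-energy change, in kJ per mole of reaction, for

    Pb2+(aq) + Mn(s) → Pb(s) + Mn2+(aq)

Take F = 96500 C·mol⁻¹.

In the reaction as written Pb2+(aq) is reduced, so the Pb²⁺/Pb couple is the cathode and Mn²⁺/Mn is the anode.
E°cell = −0.137 − (−1.171) = +1.034 V; balancing electrons gives n = 2.
ΔG° = −nFE°cell = −(2)(96500)(+1.034) J/mol = −200 kJ/mol.

−200 kJ/mol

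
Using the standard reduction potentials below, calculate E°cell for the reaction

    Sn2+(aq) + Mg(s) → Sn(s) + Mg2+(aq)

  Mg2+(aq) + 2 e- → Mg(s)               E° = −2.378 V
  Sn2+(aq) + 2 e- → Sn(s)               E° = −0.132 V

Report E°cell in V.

In the reaction as written, Sn2+(aq) is reduced (cathode) and Mg2+(aq) is produced by oxidation at the anode.
E°cell = E°(cathode) − E°(anode) = −0.132 − (−2.378) = +2.246 V.
The positive value indicates the reaction is spontaneous as written.

+2.246 V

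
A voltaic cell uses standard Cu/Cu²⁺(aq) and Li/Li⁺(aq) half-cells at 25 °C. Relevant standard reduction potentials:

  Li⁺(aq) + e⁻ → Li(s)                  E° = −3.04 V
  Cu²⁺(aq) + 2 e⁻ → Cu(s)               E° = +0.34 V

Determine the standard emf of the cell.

Of the two couples in this cell, the one with the more positive reduction potential is reduced at the cathode: here that is Cu²⁺/Cu (+0.34 V); Li⁺/Li (−3.04 V) is the anode.
E°cell = E°(cathode) − E°(anode) = +0.34 − (−3.04) = +3.38 V.

+3.38 V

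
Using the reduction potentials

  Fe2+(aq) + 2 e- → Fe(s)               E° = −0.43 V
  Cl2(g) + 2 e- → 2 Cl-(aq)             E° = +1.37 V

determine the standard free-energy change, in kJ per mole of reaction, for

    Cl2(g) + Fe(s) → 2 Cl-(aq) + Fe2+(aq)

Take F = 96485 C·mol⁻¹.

−347 kJ/mol

In the reaction as written Cl2(g) is reduced, so the Cl₂/Cl⁻ couple is the cathode and Fe²⁺/Fe is the anode.
E°cell = +1.37 − (−0.43) = +1.80 V; balancing electrons gives n = 2.
ΔG° = −nFE°cell = −(2)(96485)(+1.80) J/mol = −347 kJ/mol.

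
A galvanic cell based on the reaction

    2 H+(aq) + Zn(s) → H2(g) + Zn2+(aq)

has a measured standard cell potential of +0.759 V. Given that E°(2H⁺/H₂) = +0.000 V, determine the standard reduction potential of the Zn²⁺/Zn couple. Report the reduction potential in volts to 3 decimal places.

In the reaction as written the 2H⁺/H₂ couple is reduced (cathode) and Zn²⁺/Zn is oxidized (anode), so E°cell = E°(2H⁺/H₂) − E°(Zn²⁺/Zn).
E°(Zn²⁺/Zn) = E°(cathode) − E°cell = +0.000 − (+0.759) = −0.759 V.

−0.759 V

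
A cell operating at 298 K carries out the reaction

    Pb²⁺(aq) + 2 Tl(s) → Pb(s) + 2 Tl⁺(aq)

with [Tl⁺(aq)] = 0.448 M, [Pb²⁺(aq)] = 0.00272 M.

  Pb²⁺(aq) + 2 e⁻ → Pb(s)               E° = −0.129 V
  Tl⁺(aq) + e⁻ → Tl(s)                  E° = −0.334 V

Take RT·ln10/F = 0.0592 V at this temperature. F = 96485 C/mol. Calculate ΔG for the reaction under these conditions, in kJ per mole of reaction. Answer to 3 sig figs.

−28.9 kJ/mol

With Pb²⁺/Pb reduced at the cathode, E°cell = −0.129 − (−0.334) = +0.205 V and n = 2.
Here Q = [Tl⁺(aq)]^2 / [Pb²⁺(aq)] = 73.8 (log Q = 1.868), giving E = +0.205 − (0.0592/2)·(1.868) = +0.1497 V.
Finally ΔG = −nFE = −(2)(96485 C/mol)(+0.1497 V) = −28.9 kJ/mol.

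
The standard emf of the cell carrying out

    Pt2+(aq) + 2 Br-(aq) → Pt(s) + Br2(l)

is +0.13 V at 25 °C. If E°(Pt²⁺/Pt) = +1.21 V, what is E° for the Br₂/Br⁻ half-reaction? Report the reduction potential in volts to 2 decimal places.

In the reaction as written the Pt²⁺/Pt couple is reduced (cathode) and Br₂/Br⁻ is oxidized (anode), so E°cell = E°(Pt²⁺/Pt) − E°(Br₂/Br⁻).
E°(Br₂/Br⁻) = E°(cathode) − E°cell = +1.21 − (+0.13) = +1.08 V.

+1.08 V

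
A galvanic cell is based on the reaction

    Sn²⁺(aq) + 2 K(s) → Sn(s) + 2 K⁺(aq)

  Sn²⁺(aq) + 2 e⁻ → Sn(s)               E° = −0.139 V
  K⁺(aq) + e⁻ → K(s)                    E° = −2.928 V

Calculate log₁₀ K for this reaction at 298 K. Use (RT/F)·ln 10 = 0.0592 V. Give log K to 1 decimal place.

The Sn²⁺/Sn couple is reduced (cathode); E°cell = −0.139 − (−2.928) = +2.789 V with n = 2.
At equilibrium E = 0, so log K = nE°cell / 0.0592 = (2)(+2.789) / 0.0592 = 94.2.

log K = 94.2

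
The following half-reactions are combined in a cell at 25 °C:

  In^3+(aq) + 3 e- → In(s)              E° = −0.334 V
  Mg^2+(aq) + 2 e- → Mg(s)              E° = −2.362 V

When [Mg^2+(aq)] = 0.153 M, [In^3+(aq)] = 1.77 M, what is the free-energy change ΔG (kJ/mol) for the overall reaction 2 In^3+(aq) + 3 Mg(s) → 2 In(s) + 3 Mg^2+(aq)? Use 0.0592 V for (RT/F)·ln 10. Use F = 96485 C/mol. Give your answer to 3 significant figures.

−1190 kJ/mol

With In³⁺/In reduced at the cathode, E°cell = −0.334 − (−2.362) = +2.028 V and n = 6.
Here Q = [Mg^2+(aq)]^3 / [In^3+(aq)]^2 = 0.00114 (log Q = −2.942), giving E = +2.028 − (0.0592/6)·(−2.942) = +2.0570 V.
Then ΔG = −nFE = −6 × 96485 × +2.0570 J/mol = −1190 kJ/mol.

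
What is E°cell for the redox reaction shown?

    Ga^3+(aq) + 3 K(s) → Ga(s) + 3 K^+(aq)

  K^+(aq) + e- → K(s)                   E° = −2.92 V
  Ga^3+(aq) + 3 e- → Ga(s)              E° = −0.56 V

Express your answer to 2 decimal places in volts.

Ga^3+(aq) gains electrons, so the Ga³⁺/Ga couple is the cathode; the K⁺/K couple is the anode.
E°cell = E°(cathode) − E°(anode) = −0.56 − (−2.92) = +2.36 V.

+2.36 V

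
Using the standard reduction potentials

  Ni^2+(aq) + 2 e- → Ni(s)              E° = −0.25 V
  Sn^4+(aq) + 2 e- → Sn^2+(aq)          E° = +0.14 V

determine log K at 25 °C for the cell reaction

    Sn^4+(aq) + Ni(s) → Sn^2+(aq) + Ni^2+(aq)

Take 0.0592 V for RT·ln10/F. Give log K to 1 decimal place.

log K = 13.2

The Sn⁴⁺/Sn²⁺ couple is reduced (cathode); E°cell = +0.14 − (−0.25) = +0.39 V with n = 2.
At equilibrium E = 0, so log K = nE°cell / 0.0592 = (2)(+0.39) / 0.0592 = 13.2.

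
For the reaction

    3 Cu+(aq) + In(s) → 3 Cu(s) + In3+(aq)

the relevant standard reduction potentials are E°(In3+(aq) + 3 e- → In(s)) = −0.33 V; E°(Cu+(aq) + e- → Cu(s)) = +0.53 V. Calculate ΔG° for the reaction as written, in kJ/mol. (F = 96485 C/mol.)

In the reaction as written Cu+(aq) is reduced, so the Cu⁺/Cu couple is the cathode and In³⁺/In is the anode.
E°cell = +0.53 − (−0.33) = +0.86 V; balancing electrons gives n = 3.
ΔG° = −nFE°cell = −(3)(96485)(+0.86) J/mol = −249 kJ/mol.

−249 kJ/mol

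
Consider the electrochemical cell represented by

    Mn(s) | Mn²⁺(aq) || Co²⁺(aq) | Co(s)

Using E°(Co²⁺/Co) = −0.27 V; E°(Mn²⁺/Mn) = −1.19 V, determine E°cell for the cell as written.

By convention the left-hand electrode in cell notation is the anode (oxidation) and the right-hand electrode is the cathode (reduction).
E°cell = E°(right) − E°(left) = −0.27 − (−1.19) = +0.92 V.

+0.92 V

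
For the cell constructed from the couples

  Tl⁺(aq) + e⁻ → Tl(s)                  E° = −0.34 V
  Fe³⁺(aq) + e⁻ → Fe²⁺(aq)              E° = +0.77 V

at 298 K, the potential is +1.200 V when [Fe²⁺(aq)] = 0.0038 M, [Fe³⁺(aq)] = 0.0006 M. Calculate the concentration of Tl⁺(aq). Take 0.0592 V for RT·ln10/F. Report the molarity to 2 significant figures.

0.0048 M

Fe³⁺/Fe²⁺ is the cathode (higher E°); E°cell = +0.77 − (−0.34) = +1.11 V with n = 1.
From the Nernst equation, log Q = n(E° − E)/0.0592 = 1·(+1.11 − (+1.200))/0.0592 = −1.520.
Balancing electrons gives Fe³⁺(aq) + Tl(s) → Fe²⁺(aq) + Tl⁺(aq); thus Q = ([Fe²⁺(aq)]·[Tl⁺(aq)]) / [Fe³⁺(aq)].
Isolating [Tl⁺(aq)] in Q = 10^{−1.520} yields log [Tl⁺(aq)] = −2.322, i.e. 0.0048 M.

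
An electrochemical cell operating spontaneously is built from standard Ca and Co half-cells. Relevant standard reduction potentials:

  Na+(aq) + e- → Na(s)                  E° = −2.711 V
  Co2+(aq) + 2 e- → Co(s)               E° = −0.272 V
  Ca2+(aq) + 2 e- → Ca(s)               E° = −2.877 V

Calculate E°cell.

The Co²⁺/Co couple has the higher E°, so Co ion is reduced (cathode) and Ca is oxidized (anode).
E°cell = E°(cathode) − E°(anode) = −0.272 − (−2.877) = +2.605 V.

+2.605 V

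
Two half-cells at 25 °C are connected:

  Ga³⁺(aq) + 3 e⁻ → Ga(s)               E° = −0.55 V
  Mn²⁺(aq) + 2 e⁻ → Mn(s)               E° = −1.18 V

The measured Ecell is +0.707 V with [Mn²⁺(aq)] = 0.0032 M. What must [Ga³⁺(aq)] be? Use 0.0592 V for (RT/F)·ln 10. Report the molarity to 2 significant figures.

1.4 M

Ga³⁺/Ga is the cathode (higher E°); E°cell = −0.55 − (−1.18) = +0.63 V with n = 6.
Since E = E° − (0.0592/n)·log Q, log Q = n(E° − E)/0.0592 = −7.804.
Balancing electrons gives 2 Ga³⁺(aq) + 3 Mn(s) → 2 Ga(s) + 3 Mn²⁺(aq); thus Q = [Mn²⁺(aq)]^3 / [Ga³⁺(aq)]^2.
Isolating [Ga³⁺(aq)] in Q = 10^{−7.804} yields log [Ga³⁺(aq)] = 0.160, i.e. 1.4 M.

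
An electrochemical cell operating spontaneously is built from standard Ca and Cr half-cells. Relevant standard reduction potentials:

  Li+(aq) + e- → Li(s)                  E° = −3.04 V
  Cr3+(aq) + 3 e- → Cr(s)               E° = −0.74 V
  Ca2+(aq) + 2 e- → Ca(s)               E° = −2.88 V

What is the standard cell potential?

+2.14 V

The Cr³⁺/Cr couple has the higher E°, so Cr ion is reduced (cathode) and Ca is oxidized (anode).
E°cell = E°(cathode) − E°(anode) = −0.74 − (−2.88) = +2.14 V.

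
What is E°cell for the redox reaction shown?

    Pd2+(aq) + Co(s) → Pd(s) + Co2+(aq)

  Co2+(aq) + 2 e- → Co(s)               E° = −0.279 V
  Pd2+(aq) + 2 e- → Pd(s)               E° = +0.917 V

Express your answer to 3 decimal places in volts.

+1.196 V

Pd2+(aq) gains electrons, so the Pd²⁺/Pd couple is the cathode; the Co²⁺/Co couple is the anode.
E°cell = E°(cathode) − E°(anode) = +0.917 − (−0.279) = +1.196 V.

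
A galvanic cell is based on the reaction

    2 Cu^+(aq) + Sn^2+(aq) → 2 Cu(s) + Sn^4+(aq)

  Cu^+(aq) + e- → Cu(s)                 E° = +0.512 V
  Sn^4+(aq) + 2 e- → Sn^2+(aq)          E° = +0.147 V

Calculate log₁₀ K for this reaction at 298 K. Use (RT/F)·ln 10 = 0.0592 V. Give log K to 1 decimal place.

log K = 12.3

The Cu⁺/Cu couple is reduced (cathode); E°cell = +0.512 − (+0.147) = +0.365 V with n = 2.
At equilibrium E = 0, so log K = nE°cell / 0.0592 = (2)(+0.365) / 0.0592 = 12.3.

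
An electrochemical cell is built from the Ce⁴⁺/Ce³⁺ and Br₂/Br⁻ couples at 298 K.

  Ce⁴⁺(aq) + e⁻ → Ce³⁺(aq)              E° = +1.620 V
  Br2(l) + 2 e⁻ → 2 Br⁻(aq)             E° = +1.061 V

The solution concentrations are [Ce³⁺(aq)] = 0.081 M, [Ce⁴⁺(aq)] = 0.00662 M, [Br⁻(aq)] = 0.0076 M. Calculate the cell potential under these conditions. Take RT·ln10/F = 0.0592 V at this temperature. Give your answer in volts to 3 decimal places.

The Ce⁴⁺/Ce³⁺ couple has the more positive E°, so it is the cathode; Br₂/Br⁻ is the anode.
E°cell = +1.620 − (+1.061) = +0.559 V, with n = 2 electrons transferred.
The balanced reaction is 2 Ce⁴⁺(aq) + 2 Br⁻(aq) → 2 Ce³⁺(aq) + Br2(l), so Q = [Ce³⁺(aq)]^2 / ([Ce⁴⁺(aq)]^2·[Br⁻(aq)]^2) = 2.59×10^6 and log Q = 6.414.
E = E° − (0.0592/n)·log Q = +0.559 − (0.0592/2)(6.414) = +0.369 V.

+0.369 V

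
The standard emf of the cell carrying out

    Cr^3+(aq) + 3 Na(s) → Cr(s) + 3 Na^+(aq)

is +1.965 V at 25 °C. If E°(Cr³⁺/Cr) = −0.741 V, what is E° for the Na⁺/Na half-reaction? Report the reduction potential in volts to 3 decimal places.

−2.706 V

In the reaction as written the Cr³⁺/Cr couple is reduced (cathode) and Na⁺/Na is oxidized (anode), so E°cell = E°(Cr³⁺/Cr) − E°(Na⁺/Na).
E°(Na⁺/Na) = E°(cathode) − E°cell = −0.741 − (+1.965) = −2.706 V.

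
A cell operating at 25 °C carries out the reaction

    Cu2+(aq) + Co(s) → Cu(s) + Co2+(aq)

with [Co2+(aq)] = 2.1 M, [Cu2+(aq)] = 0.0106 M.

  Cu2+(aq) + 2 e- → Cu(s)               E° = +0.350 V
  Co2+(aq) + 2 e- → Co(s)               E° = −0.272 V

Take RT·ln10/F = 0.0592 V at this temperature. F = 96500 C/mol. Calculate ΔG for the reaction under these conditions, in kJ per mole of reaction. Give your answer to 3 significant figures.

With Cu²⁺/Cu reduced at the cathode, E°cell = +0.350 − (−0.272) = +0.622 V and n = 2.
Q = [Co2+(aq)] / [Cu2+(aq)] = 198, so log Q = 2.297 and E = +0.622 − (0.0592/2)(2.297) = +0.5540 V.
ΔG = −nFE = −(2)(96500)(+0.5540) J/mol = −107 kJ/mol.

−107 kJ/mol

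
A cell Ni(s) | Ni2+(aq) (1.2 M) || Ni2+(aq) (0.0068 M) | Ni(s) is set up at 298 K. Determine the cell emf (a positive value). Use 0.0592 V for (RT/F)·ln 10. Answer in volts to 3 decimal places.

0.067 V

For a concentration cell E°cell = 0, since both electrodes use the same couple.
The compartment with the higher Ni2+(aq) concentration (1.2 M) acts as the cathode; ions are reduced there and produced at the dilute (0.0068 M) anode.
With n = 2, Ecell = −(0.0592/2)·log([dilute]/[conc]) = −(0.0592/2)·log(0.0068/1.2) = +0.067 V.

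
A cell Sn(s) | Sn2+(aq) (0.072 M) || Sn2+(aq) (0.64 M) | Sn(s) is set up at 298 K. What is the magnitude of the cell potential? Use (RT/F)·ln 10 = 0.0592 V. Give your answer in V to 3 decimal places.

0.028 V

For a concentration cell E°cell = 0, since both electrodes use the same couple.
The compartment with the higher Sn2+(aq) concentration (0.64 M) acts as the cathode; ions are reduced there and produced at the dilute (0.072 M) anode.
With n = 2, Ecell = −(0.0592/2)·log([dilute]/[conc]) = −(0.0592/2)·log(0.072/0.64) = +0.028 V.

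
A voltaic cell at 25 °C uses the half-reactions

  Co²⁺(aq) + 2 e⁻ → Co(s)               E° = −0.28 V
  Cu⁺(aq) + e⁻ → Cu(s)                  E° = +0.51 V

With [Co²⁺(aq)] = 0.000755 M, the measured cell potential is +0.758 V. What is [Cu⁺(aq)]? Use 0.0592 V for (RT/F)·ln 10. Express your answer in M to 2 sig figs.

0.0079 M

Cu⁺/Cu is the cathode (higher E°); E°cell = +0.51 − (−0.28) = +0.79 V with n = 2.
Rearranging E = E° − (0.0592/n)·log Q gives log Q = 2(+0.79 − (+0.758))/0.0592 = 1.081.
For 2 Cu⁺(aq) + Co(s) → 2 Cu(s) + Co²⁺(aq), the reaction quotient is Q = [Co²⁺(aq)] / [Cu⁺(aq)]^2.
Substituting the known concentrations and solving, log [Cu⁺(aq)] = −2.102 and [Cu⁺(aq)] = 0.0079 M.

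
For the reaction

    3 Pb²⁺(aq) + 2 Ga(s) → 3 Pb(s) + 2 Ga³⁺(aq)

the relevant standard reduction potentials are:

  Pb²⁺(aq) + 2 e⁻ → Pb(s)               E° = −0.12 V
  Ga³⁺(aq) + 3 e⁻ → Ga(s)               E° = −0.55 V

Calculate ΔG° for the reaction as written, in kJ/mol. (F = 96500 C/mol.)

−249 kJ/mol

In the reaction as written Pb²⁺(aq) is reduced, so the Pb²⁺/Pb couple is the cathode and Ga³⁺/Ga is the anode.
E°cell = −0.12 − (−0.55) = +0.43 V; balancing electrons gives n = 6.
ΔG° = −nFE°cell = −(6)(96500)(+0.43) J/mol = −249 kJ/mol.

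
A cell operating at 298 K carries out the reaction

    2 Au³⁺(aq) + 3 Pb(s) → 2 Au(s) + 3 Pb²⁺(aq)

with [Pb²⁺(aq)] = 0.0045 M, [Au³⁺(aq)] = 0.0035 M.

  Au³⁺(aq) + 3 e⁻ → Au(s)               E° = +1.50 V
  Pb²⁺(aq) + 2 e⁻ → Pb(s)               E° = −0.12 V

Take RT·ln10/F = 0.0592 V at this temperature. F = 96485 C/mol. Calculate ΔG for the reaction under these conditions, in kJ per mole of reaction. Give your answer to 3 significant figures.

E°cell = +1.50 − (−0.12) = +1.62 V; the balanced reaction transfers n = 6 electrons.
Here Q = [Pb²⁺(aq)]^3 / [Au³⁺(aq)]^2 = 0.00744 (log Q = −2.128), giving E = +1.62 − (0.0592/6)·(−2.128) = +1.6410 V.
Finally ΔG = −nFE = −(6)(96485 C/mol)(+1.6410 V) = −950 kJ/mol.

−950 kJ/mol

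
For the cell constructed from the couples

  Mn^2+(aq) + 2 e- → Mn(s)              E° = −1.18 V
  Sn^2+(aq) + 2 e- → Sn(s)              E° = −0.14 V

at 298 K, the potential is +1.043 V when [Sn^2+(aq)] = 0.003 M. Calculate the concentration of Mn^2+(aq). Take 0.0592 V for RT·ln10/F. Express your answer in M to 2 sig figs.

0.0024 M

With Sn²⁺/Sn at the cathode and Mn²⁺/Mn at the anode, E°cell = −0.14 − (−1.18) = +1.04 V (n = 2).
Since E = E° − (0.0592/n)·log Q, log Q = n(E° − E)/0.0592 = −0.101.
Balancing electrons gives Sn^2+(aq) + Mn(s) → Sn(s) + Mn^2+(aq); thus Q = [Mn^2+(aq)] / [Sn^2+(aq)].
Substituting the known concentrations and solving, log [Mn^2+(aq)] = −2.624 and [Mn^2+(aq)] = 0.0024 M.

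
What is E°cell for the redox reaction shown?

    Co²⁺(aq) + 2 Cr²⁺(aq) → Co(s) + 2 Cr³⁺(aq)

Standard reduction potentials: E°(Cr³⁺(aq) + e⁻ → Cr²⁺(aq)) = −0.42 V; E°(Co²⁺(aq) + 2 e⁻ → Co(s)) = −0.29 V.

+0.13 V

Co²⁺(aq) gains electrons, so the Co²⁺/Co couple is the cathode; the Cr³⁺/Cr²⁺ couple is the anode.
E°cell = E°(cathode) − E°(anode) = −0.29 − (−0.42) = +0.13 V.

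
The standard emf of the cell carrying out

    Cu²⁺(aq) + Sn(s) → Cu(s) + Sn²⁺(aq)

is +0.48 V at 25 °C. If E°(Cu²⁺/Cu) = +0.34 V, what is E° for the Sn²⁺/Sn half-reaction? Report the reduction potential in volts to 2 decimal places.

In the reaction as written the Cu²⁺/Cu couple is reduced (cathode) and Sn²⁺/Sn is oxidized (anode), so E°cell = E°(Cu²⁺/Cu) − E°(Sn²⁺/Sn).
E°(Sn²⁺/Sn) = E°(cathode) − E°cell = +0.34 − (+0.48) = −0.14 V.

−0.14 V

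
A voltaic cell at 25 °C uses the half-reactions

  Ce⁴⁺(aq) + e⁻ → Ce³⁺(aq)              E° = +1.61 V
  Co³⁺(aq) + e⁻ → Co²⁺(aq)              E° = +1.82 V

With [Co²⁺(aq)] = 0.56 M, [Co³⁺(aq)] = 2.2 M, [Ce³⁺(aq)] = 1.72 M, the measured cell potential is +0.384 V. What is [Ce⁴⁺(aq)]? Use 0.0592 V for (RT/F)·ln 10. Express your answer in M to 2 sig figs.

The Co³⁺/Co²⁺ couple has the larger reduction potential, so it is the cathode: E°cell = +1.82 − (+1.61) = +0.21 V and n = 1.
Rearranging E = E° − (0.0592/n)·log Q gives log Q = 1(+0.21 − (+0.384))/0.0592 = −2.939.
For Co³⁺(aq) + Ce³⁺(aq) → Co²⁺(aq) + Ce⁴⁺(aq), the reaction quotient is Q = ([Co²⁺(aq)]·[Ce⁴⁺(aq)]) / ([Co³⁺(aq)]·[Ce³⁺(aq)]).
Substituting the known concentrations and solving, log [Ce⁴⁺(aq)] = −2.109 and [Ce⁴⁺(aq)] = 0.0078 M.

0.0078 M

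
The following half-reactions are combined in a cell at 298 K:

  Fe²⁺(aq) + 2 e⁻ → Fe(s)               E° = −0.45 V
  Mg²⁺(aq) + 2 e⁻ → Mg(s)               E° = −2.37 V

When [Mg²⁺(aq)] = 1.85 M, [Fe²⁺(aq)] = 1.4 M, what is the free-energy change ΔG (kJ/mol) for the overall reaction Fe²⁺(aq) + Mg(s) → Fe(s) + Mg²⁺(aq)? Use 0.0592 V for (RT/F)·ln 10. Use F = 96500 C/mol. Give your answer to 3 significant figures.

−370 kJ/mol

E°cell = −0.45 − (−2.37) = +1.92 V; the balanced reaction transfers n = 2 electrons.
Here Q = [Mg²⁺(aq)] / [Fe²⁺(aq)] = 1.32 (log Q = 0.121), giving E = +1.92 − (0.0592/2)·(0.121) = +1.9164 V.
Finally ΔG = −nFE = −(2)(96500 C/mol)(+1.9164 V) = −370 kJ/mol.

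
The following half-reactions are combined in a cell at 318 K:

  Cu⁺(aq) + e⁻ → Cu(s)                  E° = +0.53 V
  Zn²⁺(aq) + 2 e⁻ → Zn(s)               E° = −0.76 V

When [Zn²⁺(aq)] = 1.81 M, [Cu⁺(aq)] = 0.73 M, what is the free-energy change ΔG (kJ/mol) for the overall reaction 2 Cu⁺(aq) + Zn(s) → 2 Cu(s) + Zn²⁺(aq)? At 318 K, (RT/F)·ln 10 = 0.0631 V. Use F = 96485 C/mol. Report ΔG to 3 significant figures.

−246 kJ/mol

The standard cell potential is +0.53 − (−0.76) = +1.29 V, with n = 2 electrons in the balanced equation.
Here Q = [Zn²⁺(aq)] / [Cu⁺(aq)]^2 = 3.4 (log Q = 0.531), giving E = +1.29 − (0.0631/2)·(0.531) = +1.2732 V.
Then ΔG = −nFE = −2 × 96485 × +1.2732 J/mol = −246 kJ/mol.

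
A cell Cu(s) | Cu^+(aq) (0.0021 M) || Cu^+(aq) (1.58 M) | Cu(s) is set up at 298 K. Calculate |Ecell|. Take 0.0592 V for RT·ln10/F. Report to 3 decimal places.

For a concentration cell E°cell = 0, since both electrodes use the same couple.
The compartment with the higher Cu^+(aq) concentration (1.58 M) acts as the cathode; ions are reduced there and produced at the dilute (0.0021 M) anode.
With n = 1, Ecell = −(0.0592/1)·log([dilute]/[conc]) = −(0.0592/1)·log(0.0021/1.58) = +0.170 V.

0.170 V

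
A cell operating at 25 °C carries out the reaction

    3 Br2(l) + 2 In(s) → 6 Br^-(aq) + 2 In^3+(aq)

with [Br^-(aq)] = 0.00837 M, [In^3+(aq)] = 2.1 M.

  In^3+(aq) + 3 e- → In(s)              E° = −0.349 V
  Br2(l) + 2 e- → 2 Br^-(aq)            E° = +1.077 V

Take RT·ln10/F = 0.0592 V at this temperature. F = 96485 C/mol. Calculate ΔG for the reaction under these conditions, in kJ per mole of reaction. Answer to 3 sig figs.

E°cell = +1.077 − (−0.349) = +1.426 V; the balanced reaction transfers n = 6 electrons.
Q = [Br^-(aq)]^6·[In^3+(aq)]^2 = 1.52×10^−12, so log Q = −11.819 and E = +1.426 − (0.0592/6)(−11.819) = +1.5426 V.
Finally ΔG = −nFE = −(6)(96485 C/mol)(+1.5426 V) = −893 kJ/mol.

−893 kJ/mol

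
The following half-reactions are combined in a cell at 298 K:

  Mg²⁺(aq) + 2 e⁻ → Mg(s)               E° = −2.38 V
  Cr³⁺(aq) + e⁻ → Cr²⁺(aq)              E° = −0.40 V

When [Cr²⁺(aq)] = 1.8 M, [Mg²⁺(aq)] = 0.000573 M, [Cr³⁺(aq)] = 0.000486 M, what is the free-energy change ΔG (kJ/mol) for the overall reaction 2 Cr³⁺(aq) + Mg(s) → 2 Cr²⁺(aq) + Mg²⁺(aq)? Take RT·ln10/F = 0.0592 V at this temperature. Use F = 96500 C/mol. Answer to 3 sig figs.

The standard cell potential is −0.40 − (−2.38) = +1.98 V, with n = 2 electrons in the balanced equation.
Here Q = ([Cr²⁺(aq)]^2·[Mg²⁺(aq)]) / [Cr³⁺(aq)]^2 = 7.86×10^3 (log Q = 3.895), giving E = +1.98 − (0.0592/2)·(3.895) = +1.8647 V.
Then ΔG = −nFE = −2 × 96500 × +1.8647 J/mol = −360 kJ/mol.

−360 kJ/mol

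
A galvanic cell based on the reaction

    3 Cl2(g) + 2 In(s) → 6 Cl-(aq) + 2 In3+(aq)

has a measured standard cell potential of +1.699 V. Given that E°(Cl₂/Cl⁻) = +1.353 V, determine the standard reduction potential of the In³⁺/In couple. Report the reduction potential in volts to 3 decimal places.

In the reaction as written the Cl₂/Cl⁻ couple is reduced (cathode) and In³⁺/In is oxidized (anode), so E°cell = E°(Cl₂/Cl⁻) − E°(In³⁺/In).
E°(In³⁺/In) = E°(cathode) − E°cell = +1.353 − (+1.699) = −0.346 V.

−0.346 V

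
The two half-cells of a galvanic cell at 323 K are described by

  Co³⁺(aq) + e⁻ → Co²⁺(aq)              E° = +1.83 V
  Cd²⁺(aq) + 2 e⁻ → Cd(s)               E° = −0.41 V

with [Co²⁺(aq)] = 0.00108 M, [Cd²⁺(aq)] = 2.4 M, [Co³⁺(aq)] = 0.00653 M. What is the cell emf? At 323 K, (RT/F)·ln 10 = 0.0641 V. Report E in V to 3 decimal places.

+2.278 V

Since E°(Co³⁺/Co²⁺) > E°(Cd²⁺/Cd), Co³⁺/Co²⁺ serves as the cathode.
E°cell = +1.83 − (−0.41) = +2.24 V, with n = 2 electrons transferred.
Balancing gives 2 Co³⁺(aq) + Cd(s) → 2 Co²⁺(aq) + Cd²⁺(aq); hence Q = ([Co²⁺(aq)]^2·[Cd²⁺(aq)]) / [Co³⁺(aq)]^2 = 0.0656 (log Q = −1.183).
E = E° − (0.0641/n)·log Q = +2.24 − (0.0641/2)(−1.183) = +2.278 V.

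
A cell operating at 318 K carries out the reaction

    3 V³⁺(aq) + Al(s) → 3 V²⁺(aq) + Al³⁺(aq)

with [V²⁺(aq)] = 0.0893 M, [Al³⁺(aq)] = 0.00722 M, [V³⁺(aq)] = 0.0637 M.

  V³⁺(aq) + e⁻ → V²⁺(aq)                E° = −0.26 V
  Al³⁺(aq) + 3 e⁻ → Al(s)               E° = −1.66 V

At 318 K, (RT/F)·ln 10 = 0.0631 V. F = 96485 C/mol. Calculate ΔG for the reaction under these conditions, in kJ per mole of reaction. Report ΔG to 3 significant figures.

E°cell = −0.26 − (−1.66) = +1.40 V; the balanced reaction transfers n = 3 electrons.
The reaction quotient is ([V²⁺(aq)]^3·[Al³⁺(aq)]) / [V³⁺(aq)]^3 = 0.0199; by Nernst, E = +1.40 − (0.0631/3)(−1.701) = +1.4358 V.
ΔG = −nFE = −(3)(96485)(+1.4358) J/mol = −416 kJ/mol.

−416 kJ/mol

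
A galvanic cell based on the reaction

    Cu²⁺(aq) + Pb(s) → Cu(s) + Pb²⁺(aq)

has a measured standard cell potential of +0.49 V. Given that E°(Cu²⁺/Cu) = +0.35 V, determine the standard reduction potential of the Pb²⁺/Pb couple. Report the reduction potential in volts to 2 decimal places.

−0.14 V

In the reaction as written the Cu²⁺/Cu couple is reduced (cathode) and Pb²⁺/Pb is oxidized (anode), so E°cell = E°(Cu²⁺/Cu) − E°(Pb²⁺/Pb).
E°(Pb²⁺/Pb) = E°(cathode) − E°cell = +0.35 − (+0.49) = −0.14 V.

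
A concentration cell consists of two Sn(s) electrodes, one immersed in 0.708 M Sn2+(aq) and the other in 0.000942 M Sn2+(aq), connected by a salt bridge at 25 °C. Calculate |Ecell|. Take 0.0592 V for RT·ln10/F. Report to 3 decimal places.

0.085 V

For a concentration cell E°cell = 0, since both electrodes use the same couple.
The compartment with the higher Sn2+(aq) concentration (0.708 M) acts as the cathode; ions are reduced there and produced at the dilute (0.000942 M) anode.
With n = 2, Ecell = −(0.0592/2)·log([dilute]/[conc]) = −(0.0592/2)·log(0.000942/0.708) = +0.085 V.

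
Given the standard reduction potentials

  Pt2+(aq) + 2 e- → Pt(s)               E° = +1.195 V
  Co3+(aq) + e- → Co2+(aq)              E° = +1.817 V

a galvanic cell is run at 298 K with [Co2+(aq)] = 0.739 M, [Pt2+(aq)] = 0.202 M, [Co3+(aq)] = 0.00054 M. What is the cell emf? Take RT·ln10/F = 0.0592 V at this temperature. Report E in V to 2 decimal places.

+0.46 V

Co³⁺/Co²⁺ is reduced (cathode, E° = +1.817 V) and Pt²⁺/Pt is oxidized (anode).
E°cell = E°cat − E°an = +1.817 − (+1.195) = +0.622 V; n = 2.
The balanced reaction is 2 Co3+(aq) + Pt(s) → 2 Co2+(aq) + Pt2+(aq), so Q = ([Co2+(aq)]^2·[Pt2+(aq)]) / [Co3+(aq)]^2 = 3.78×10^5 and log Q = 5.578.
E = E° − (0.0592/n)·log Q = +0.622 − (0.0592/2)(5.578) = +0.46 V.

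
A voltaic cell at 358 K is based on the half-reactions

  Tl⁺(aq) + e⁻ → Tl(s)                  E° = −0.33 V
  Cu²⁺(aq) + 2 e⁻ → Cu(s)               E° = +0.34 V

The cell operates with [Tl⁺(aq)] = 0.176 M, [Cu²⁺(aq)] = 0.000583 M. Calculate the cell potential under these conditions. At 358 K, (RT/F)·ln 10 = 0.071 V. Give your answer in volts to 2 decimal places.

+0.61 V

Cu²⁺/Cu is reduced (cathode, E° = +0.34 V) and Tl⁺/Tl is oxidized (anode).
E°cell = +0.34 − (−0.33) = +0.67 V, with n = 2 electrons transferred.
For the overall reaction Cu²⁺(aq) + 2 Tl(s) → Cu(s) + 2 Tl⁺(aq), Q = [Tl⁺(aq)]^2 / [Cu²⁺(aq)] = 53.1, giving log Q = 1.725.
By the Nernst equation, E = +0.67 − (0.071/2)·(1.725) = +0.61 V.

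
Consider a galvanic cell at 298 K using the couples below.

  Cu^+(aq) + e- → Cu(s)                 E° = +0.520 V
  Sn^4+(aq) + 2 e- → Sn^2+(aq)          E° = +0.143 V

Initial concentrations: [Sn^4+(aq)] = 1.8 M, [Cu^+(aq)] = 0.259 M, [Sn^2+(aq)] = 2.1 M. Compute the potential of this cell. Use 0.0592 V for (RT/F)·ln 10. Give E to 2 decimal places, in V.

+0.34 V

Cu⁺/Cu is reduced (cathode, E° = +0.520 V) and Sn⁴⁺/Sn²⁺ is oxidized (anode).
E°cell = E°cat − E°an = +0.520 − (+0.143) = +0.377 V; n = 2.
The balanced reaction is 2 Cu^+(aq) + Sn^2+(aq) → 2 Cu(s) + Sn^4+(aq), so Q = [Sn^4+(aq)] / ([Cu^+(aq)]^2·[Sn^2+(aq)]) = 12.8 and log Q = 1.106.
E = E° − (0.0592/n)·log Q = +0.377 − (0.0592/2)(1.106) = +0.34 V.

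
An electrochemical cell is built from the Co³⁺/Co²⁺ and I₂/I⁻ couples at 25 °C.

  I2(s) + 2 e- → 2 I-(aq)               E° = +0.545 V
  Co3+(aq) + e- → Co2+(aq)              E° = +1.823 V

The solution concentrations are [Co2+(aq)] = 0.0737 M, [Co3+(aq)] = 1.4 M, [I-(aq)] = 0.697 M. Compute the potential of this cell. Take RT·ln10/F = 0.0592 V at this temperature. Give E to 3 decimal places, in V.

+1.344 V

The Co³⁺/Co²⁺ couple has the more positive E°, so it is the cathode; I₂/I⁻ is the anode.
E°cell = +1.823 − (+0.545) = +1.278 V, with n = 2 electrons transferred.
Balancing gives 2 Co3+(aq) + 2 I-(aq) → 2 Co2+(aq) + I2(s); hence Q = [Co2+(aq)]^2 / ([Co3+(aq)]^2·[I-(aq)]^2) = 0.0057 (log Q = −2.244).
Applying E = E° − (RT ln10/nF)·log Q gives +1.278 − (0.0592/2)(−2.244) = +1.344 V.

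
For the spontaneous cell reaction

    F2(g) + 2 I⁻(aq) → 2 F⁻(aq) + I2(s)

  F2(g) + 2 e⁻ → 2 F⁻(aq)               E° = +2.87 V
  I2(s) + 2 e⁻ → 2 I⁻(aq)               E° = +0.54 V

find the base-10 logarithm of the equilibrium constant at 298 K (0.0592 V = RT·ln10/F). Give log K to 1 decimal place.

log K = 78.7

The F₂/F⁻ couple is reduced (cathode); E°cell = +2.87 − (+0.54) = +2.33 V with n = 2.
At equilibrium E = 0, so log K = nE°cell / 0.0592 = (2)(+2.33) / 0.0592 = 78.7.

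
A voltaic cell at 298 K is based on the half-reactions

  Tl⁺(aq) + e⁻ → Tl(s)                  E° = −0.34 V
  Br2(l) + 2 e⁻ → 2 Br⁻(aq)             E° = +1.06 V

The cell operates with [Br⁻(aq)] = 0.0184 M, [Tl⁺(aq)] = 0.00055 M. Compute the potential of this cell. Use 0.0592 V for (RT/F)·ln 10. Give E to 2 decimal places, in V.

+1.70 V

The Br₂/Br⁻ couple has the more positive E°, so it is the cathode; Tl⁺/Tl is the anode.
E°cell = +1.06 − (−0.34) = +1.40 V, with n = 2 electrons transferred.
For the overall reaction Br2(l) + 2 Tl(s) → 2 Br⁻(aq) + 2 Tl⁺(aq), Q = [Br⁻(aq)]^2·[Tl⁺(aq)]^2 = 1.02×10^−10, giving log Q = −9.990.
E = E° − (0.0592/n)·log Q = +1.40 − (0.0592/2)(−9.990) = +1.70 V.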